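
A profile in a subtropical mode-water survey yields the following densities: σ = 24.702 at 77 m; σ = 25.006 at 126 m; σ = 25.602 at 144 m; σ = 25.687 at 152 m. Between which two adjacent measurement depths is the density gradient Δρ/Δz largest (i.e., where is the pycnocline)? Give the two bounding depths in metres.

126–144 m

Compute the density gradient over each adjacent pair:
  77–126 m: Δρ/Δz = 0.304/49 = 6.2 × 10⁻³ kg m⁻⁴
  126–144 m: Δρ/Δz = 0.596/18 = 0.033 kg m⁻⁴
  144–152 m: Δρ/Δz = 0.085/8 = 0.011 kg m⁻⁴
The largest gradient is in the 126–144 m interval — the pycnocline.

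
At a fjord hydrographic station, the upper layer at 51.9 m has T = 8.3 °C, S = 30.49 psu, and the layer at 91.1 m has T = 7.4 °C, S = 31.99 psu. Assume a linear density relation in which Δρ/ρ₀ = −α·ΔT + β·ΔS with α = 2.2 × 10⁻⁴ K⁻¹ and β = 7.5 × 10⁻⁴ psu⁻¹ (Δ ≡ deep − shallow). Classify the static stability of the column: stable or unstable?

stable

ΔT = 7.4 − 8.3 = -0.9 K and ΔS = 31.99 − 30.49 = +1.50 psu (deep − shallow).
−αΔT = 1.98 × 10⁻⁴; βΔS = 1.125 × 10⁻³; sum Δρ/ρ₀ = 1.323 × 10⁻³.
Δρ/ρ₀ > 0, so Δρ > 0: deeper water is denser → statically stable.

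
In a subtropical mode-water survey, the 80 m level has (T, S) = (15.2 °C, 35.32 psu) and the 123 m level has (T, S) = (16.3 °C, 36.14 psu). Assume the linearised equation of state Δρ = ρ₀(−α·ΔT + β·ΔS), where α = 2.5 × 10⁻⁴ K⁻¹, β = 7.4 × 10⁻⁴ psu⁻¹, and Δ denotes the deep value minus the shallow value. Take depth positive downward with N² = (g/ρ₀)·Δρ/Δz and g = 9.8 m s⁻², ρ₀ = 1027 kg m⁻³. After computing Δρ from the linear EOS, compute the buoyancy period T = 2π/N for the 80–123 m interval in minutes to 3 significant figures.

ΔT = +1.1 K, ΔS = +0.82 psu (deep − shallow).
Δρ/ρ₀ = −αΔT + βΔS = -2.75 × 10⁻⁴ + 6.068 × 10⁻⁴ = 3.318 × 10⁻⁴, so Δρ ≈ 0.3408 kg m⁻³.
N² = (g/ρ₀)·Δρ/Δz = g·(Δρ/ρ₀)/Δz = 9.8 × 3.318 × 10⁻⁴ / 43 = 7.5620 × 10⁻⁵ s⁻².
N = √(7.5620 × 10⁻⁵) = 8.6960 × 10⁻³ rad s⁻¹ → T = 2π/N = 722.54 s = 12.042 min ≈ 12.0 min.

12.0 min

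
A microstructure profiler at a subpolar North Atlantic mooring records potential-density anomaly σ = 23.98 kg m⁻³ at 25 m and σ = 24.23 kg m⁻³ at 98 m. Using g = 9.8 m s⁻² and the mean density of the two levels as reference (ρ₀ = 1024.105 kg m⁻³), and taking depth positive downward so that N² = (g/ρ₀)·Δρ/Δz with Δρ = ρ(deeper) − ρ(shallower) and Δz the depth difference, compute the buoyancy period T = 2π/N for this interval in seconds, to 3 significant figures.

1.10 × 10³ s

Δρ = 1024.23 − 1023.98 = 0.25 kg m⁻³ over Δz = 98 − 25 = 73 m.
N² = (9.8/1024.105) × (0.25/73) = 3.2772 × 10⁻⁵ s⁻².
N = √(3.2772 × 10⁻⁵) = 5.7247 × 10⁻³ rad s⁻¹, so T = 2π/N = 1.0976 × 10³ s ≈ 1.10 × 10³ s.
N² > 0, so the interval is statically stable.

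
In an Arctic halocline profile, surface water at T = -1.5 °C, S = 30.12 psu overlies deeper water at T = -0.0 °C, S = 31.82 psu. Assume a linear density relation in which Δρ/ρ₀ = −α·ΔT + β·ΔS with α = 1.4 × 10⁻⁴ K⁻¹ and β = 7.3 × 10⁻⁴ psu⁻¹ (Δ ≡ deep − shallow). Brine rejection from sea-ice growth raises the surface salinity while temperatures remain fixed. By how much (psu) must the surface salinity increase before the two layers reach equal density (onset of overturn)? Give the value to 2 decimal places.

Neutral buoyancy requires −α(T_deep − T_surf) + β(S_deep − S_surf′) = 0.
S_surf′ = S_deep − (α/β)·ΔT = 31.82 − (1.4 × 10⁻⁴/7.3 × 10⁻⁴)·(+1.5) = 31.5323 psu.
Increase required: 31.5323 − 30.12 = 1.4123 psu.

1.41 psu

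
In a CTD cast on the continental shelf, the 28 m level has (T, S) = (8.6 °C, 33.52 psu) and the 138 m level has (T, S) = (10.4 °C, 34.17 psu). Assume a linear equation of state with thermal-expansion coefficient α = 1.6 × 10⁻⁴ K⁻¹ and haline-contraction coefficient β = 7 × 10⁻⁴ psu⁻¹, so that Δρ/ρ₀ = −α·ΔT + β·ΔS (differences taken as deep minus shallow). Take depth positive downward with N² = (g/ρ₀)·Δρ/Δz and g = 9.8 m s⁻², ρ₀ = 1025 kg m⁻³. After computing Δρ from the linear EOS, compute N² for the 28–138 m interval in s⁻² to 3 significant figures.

1.49 × 10⁻⁵ s⁻²

ΔT = +1.8 K, ΔS = +0.65 psu (deep − shallow).
Δρ/ρ₀ = −αΔT + βΔS = -2.88 × 10⁻⁴ + 4.55 × 10⁻⁴ = 1.67 × 10⁻⁴, so Δρ ≈ 0.1712 kg m⁻³.
N² = (g/ρ₀)·Δρ/Δz = g·(Δρ/ρ₀)/Δz = 9.8 × 1.67 × 10⁻⁴ / 110 = 1.4878 × 10⁻⁵ s⁻² ≈ 1.49 × 10⁻⁵ s⁻².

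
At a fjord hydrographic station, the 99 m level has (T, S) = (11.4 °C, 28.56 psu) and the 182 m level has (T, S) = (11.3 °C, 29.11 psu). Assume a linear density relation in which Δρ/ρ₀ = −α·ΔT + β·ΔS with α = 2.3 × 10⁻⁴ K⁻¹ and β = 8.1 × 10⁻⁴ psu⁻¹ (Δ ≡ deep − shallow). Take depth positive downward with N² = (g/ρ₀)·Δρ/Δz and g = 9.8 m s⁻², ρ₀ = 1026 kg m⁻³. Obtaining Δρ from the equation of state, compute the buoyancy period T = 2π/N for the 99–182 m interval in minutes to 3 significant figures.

14.1 min

ΔT = -0.1 K, ΔS = +0.55 psu (deep − shallow).
Δρ/ρ₀ = −αΔT + βΔS = 2.30 × 10⁻⁵ + 4.455 × 10⁻⁴ = 4.685 × 10⁻⁴, so Δρ ≈ 0.4807 kg m⁻³.
N² = (g/ρ₀)·Δρ/Δz = g·(Δρ/ρ₀)/Δz = 9.8 × 4.685 × 10⁻⁴ / 83 = 5.5317 × 10⁻⁵ s⁻².
N = √(5.5317 × 10⁻⁵) = 7.4375 × 10⁻³ rad s⁻¹ → T = 2π/N = 844.80 s = 14.080 min ≈ 14.1 min.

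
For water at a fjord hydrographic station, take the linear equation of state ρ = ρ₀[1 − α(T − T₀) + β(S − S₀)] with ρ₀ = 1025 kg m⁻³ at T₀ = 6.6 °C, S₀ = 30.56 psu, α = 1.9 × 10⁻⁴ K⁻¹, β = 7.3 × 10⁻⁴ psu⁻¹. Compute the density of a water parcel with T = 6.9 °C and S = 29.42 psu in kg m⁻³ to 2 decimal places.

T − T₀ = +0.3 K, S − S₀ = -1.14 psu.
Bracket = 1 − α·(+0.3) + β·(-1.14) = 1 + (-8.892 × 10⁻⁴) = 0.9991108.
ρ = 1025 × 0.9991108 = 1024.09 kg m⁻³.

1024.09 kg m⁻³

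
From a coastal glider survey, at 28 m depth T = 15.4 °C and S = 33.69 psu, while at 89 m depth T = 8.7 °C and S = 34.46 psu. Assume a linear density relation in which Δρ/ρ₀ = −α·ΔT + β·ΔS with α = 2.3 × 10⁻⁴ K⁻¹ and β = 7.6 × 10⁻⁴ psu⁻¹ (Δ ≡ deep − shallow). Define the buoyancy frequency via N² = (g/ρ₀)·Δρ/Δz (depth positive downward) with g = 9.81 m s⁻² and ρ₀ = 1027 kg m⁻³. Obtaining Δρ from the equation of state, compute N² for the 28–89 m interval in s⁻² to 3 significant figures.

ΔT = -6.7 K, ΔS = +0.77 psu (deep − shallow).
Δρ/ρ₀ = −αΔT + βΔS = 1.541 × 10⁻³ + 5.852 × 10⁻⁴ = 2.1262 × 10⁻³, so Δρ ≈ 2.184 kg m⁻³.
N² = (g/ρ₀)·Δρ/Δz = g·(Δρ/ρ₀)/Δz = 9.81 × 2.1262 × 10⁻³ / 61 = 3.4193 × 10⁻⁴ s⁻² ≈ 3.42 × 10⁻⁴ s⁻².

3.42 × 10⁻⁴ s⁻²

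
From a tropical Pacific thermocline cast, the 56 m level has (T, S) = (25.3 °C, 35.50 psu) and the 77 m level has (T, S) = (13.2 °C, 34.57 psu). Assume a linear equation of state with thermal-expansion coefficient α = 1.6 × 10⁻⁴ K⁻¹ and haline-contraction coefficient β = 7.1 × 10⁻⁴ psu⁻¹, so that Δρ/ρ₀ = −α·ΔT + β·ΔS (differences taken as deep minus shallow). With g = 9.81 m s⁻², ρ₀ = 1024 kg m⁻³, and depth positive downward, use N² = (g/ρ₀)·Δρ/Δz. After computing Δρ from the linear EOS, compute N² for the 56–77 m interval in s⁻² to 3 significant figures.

5.96 × 10⁻⁴ s⁻²

ΔT = -12.1 K, ΔS = -0.93 psu (deep − shallow).
Δρ/ρ₀ = −αΔT + βΔS = 1.936 × 10⁻³ − 6.603 × 10⁻⁴ = 1.2757 × 10⁻³, so Δρ ≈ 1.306 kg m⁻³.
N² = (g/ρ₀)·Δρ/Δz = g·(Δρ/ρ₀)/Δz = 9.81 × 1.2757 × 10⁻³ / 21 = 5.9593 × 10⁻⁴ s⁻² ≈ 5.96 × 10⁻⁴ s⁻².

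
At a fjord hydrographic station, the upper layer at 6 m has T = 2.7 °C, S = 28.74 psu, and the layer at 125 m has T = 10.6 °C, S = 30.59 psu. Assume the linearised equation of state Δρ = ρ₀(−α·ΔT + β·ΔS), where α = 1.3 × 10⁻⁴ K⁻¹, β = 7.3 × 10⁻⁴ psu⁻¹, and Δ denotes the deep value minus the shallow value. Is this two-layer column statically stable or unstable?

ΔT = 10.6 − 2.7 = +7.9 K and ΔS = 30.59 − 28.74 = +1.85 psu (deep − shallow).
−αΔT = -1.027 × 10⁻³; βΔS = 1.3505 × 10⁻³; sum Δρ/ρ₀ = 3.235 × 10⁻⁴.
Δρ/ρ₀ > 0, so Δρ > 0: deeper water is denser → statically stable.

stable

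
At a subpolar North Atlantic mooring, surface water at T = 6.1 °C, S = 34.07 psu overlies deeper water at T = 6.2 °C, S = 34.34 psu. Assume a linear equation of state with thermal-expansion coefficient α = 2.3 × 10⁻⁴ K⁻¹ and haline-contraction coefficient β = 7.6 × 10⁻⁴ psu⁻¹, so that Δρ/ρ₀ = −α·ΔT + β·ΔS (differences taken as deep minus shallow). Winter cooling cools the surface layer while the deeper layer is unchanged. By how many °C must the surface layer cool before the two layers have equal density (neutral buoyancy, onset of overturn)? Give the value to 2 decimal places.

Neutral buoyancy requires Δρ = 0, i.e. −α(T_deep − T_surf′) + β(S_deep − S_surf) = 0.
T_surf′ = T_deep − (β/α)·ΔS = 6.2 − (7.6 × 10⁻⁴/2.3 × 10⁻⁴)·(+0.27) = 5.3078 °C.
Cooling required: 6.1 − (5.3078) = 0.7922 °C.

0.79 °C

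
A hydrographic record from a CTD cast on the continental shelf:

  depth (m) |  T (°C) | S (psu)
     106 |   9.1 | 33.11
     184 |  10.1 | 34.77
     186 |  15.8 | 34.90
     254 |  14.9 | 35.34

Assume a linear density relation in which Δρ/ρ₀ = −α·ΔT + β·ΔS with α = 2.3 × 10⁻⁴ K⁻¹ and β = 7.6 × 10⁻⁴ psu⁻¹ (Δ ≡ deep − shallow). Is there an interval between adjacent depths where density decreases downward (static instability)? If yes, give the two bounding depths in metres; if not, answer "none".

Evaluate Δρ/ρ₀ = −αΔT + βΔS across each adjacent pair:
  106–184 m: −αΔT+βΔS = −(2.3 × 10⁻⁴)(+1.0)+(7.6 × 10⁻⁴)(+1.66) = 1.0 × 10⁻³ → stable
  184–186 m: −αΔT+βΔS = −(2.3 × 10⁻⁴)(+5.7)+(7.6 × 10⁻⁴)(+0.13) = -1.2 × 10⁻³ → UNSTABLE
  186–254 m: −αΔT+βΔS = −(2.3 × 10⁻⁴)(-0.9)+(7.6 × 10⁻⁴)(+0.44) = 5.4 × 10⁻⁴ → stable
The 184–186 m interval has Δρ < 0: lighter water underlies denser water.

184–186 m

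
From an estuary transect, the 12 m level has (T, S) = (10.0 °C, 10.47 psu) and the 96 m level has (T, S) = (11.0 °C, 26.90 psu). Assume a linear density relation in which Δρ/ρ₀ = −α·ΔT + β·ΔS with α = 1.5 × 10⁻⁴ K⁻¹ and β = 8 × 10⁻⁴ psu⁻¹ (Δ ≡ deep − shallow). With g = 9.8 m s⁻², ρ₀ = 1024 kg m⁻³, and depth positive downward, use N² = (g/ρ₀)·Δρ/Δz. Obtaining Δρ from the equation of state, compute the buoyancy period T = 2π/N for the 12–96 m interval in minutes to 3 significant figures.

2.69 min

ΔT = +1.0 K, ΔS = +16.43 psu (deep − shallow).
Δρ/ρ₀ = −αΔT + βΔS = -1.50 × 10⁻⁴ + 0.013144 = 0.012994, so Δρ ≈ 13.31 kg m⁻³.
N² = (g/ρ₀)·Δρ/Δz = g·(Δρ/ρ₀)/Δz = 9.8 × 0.012994 / 84 = 1.5160 × 10⁻³ s⁻².
N = √(1.5160 × 10⁻³) = 0.038936 rad s⁻¹ → T = 2π/N = 161.37 s = 2.6895 min ≈ 2.69 min.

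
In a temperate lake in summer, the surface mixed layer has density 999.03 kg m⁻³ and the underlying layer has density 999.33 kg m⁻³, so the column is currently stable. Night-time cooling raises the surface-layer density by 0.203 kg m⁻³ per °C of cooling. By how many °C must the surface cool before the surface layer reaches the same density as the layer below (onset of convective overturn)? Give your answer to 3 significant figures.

1.48 °C

Density deficit of the surface layer: 999.33 − 999.03 = 0.3 kg m⁻³.
Required change = 0.3 / 0.203 = 1.48 °C.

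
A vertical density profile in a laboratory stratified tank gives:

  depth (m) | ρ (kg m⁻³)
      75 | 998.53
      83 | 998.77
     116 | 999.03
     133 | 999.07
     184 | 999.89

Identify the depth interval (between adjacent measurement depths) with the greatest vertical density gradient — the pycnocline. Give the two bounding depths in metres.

Compute the density gradient over each adjacent pair:
  75–83 m: Δρ/Δz = 0.24/8 = 0.030 kg m⁻⁴
  83–116 m: Δρ/Δz = 0.26/33 = 7.9 × 10⁻³ kg m⁻⁴
  116–133 m: Δρ/Δz = 0.04/17 = 2.4 × 10⁻³ kg m⁻⁴
  133–184 m: Δρ/Δz = 0.82/51 = 0.016 kg m⁻⁴
The largest gradient is in the 75–83 m interval — the pycnocline.

75–83 m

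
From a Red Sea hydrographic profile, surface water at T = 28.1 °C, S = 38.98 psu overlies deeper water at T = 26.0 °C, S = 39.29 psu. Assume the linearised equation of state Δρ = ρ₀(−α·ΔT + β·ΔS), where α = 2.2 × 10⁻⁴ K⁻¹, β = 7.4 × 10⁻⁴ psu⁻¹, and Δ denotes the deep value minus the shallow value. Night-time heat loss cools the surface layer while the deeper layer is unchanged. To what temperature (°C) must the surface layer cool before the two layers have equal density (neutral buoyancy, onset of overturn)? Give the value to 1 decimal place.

25.0 °C

Neutral buoyancy requires Δρ = 0, i.e. −α(T_deep − T_surf′) + β(S_deep − S_surf) = 0.
T_surf′ = T_deep − (β/α)·ΔS = 26.0 − (7.4 × 10⁻⁴/2.2 × 10⁻⁴)·(+0.31) = 24.957 °C.
Cooling required: 28.1 − (24.957) = 3.143 °C.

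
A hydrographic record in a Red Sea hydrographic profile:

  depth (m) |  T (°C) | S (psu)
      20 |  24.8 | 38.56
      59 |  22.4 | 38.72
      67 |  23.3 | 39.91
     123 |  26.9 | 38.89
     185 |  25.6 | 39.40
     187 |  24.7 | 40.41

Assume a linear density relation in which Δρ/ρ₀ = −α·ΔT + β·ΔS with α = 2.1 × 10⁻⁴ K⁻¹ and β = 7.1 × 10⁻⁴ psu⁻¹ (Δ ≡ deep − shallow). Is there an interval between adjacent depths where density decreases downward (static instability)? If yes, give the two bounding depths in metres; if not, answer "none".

67–123 m

Evaluate Δρ/ρ₀ = −αΔT + βΔS across each adjacent pair:
  20–59 m: −αΔT+βΔS = −(2.1 × 10⁻⁴)(-2.4)+(7.1 × 10⁻⁴)(+0.16) = 6.2 × 10⁻⁴ → stable
  59–67 m: −αΔT+βΔS = −(2.1 × 10⁻⁴)(+0.9)+(7.1 × 10⁻⁴)(+1.19) = 6.6 × 10⁻⁴ → stable
  67–123 m: −αΔT+βΔS = −(2.1 × 10⁻⁴)(+3.6)+(7.1 × 10⁻⁴)(-1.02) = -1.5 × 10⁻³ → UNSTABLE
  123–185 m: −αΔT+βΔS = −(2.1 × 10⁻⁴)(-1.3)+(7.1 × 10⁻⁴)(+0.51) = 6.4 × 10⁻⁴ → stable
  185–187 m: −αΔT+βΔS = −(2.1 × 10⁻⁴)(-0.9)+(7.1 × 10⁻⁴)(+1.01) = 9.1 × 10⁻⁴ → stable
The 67–123 m interval has Δρ < 0: lighter water underlies denser water.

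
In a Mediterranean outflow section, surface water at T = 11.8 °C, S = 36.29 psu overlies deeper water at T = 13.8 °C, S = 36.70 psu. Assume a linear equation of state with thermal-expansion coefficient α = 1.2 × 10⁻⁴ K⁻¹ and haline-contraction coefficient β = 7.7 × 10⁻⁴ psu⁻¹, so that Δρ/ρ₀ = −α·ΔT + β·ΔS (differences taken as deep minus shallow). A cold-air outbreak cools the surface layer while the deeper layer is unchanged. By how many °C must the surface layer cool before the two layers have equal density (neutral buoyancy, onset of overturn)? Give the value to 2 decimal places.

0.63 °C

Neutral buoyancy requires Δρ = 0, i.e. −α(T_deep − T_surf′) + β(S_deep − S_surf) = 0.
T_surf′ = T_deep − (β/α)·ΔS = 13.8 − (7.7 × 10⁻⁴/1.2 × 10⁻⁴)·(+0.41) = 11.1692 °C.
Cooling required: 11.8 − (11.1692) = 0.6308 °C.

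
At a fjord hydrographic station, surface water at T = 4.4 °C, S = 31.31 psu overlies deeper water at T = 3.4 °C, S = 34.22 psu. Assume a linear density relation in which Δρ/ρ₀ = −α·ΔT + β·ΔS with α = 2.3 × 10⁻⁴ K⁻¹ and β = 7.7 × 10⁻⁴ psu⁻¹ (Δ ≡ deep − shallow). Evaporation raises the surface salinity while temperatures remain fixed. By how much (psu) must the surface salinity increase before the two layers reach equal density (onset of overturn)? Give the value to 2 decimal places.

3.21 psu

Neutral buoyancy requires −α(T_deep − T_surf) + β(S_deep − S_surf′) = 0.
S_surf′ = S_deep − (α/β)·ΔT = 34.22 − (2.3 × 10⁻⁴/7.7 × 10⁻⁴)·(-1.0) = 34.5187 psu.
Increase required: 34.5187 − 31.31 = 3.2087 psu.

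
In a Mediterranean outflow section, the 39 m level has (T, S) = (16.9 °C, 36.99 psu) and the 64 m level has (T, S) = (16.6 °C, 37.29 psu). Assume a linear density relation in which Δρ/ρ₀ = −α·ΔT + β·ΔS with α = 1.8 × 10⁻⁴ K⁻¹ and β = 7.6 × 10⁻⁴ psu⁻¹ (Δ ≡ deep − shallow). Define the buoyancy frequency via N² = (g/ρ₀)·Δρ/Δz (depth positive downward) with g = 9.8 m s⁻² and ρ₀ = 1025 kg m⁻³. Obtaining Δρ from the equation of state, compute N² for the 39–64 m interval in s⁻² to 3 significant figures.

ΔT = -0.3 K, ΔS = +0.30 psu (deep − shallow).
Δρ/ρ₀ = −αΔT + βΔS = 5.40 × 10⁻⁵ + 2.28 × 10⁻⁴ = 2.82 × 10⁻⁴, so Δρ ≈ 0.2891 kg m⁻³.
N² = (g/ρ₀)·Δρ/Δz = g·(Δρ/ρ₀)/Δz = 9.8 × 2.82 × 10⁻⁴ / 25 = 1.1054 × 10⁻⁴ s⁻² ≈ 1.11 × 10⁻⁴ s⁻².

1.11 × 10⁻⁴ s⁻²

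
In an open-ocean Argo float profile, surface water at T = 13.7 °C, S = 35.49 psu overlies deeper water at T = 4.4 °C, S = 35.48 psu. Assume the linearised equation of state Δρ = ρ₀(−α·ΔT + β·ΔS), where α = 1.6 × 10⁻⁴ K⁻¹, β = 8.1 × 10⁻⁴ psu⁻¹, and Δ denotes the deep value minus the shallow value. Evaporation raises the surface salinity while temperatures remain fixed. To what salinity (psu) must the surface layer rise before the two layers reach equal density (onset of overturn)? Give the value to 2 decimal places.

37.32 psu

Neutral buoyancy requires −α(T_deep − T_surf) + β(S_deep − S_surf′) = 0.
S_surf′ = S_deep − (α/β)·ΔT = 35.48 − (1.6 × 10⁻⁴/8.1 × 10⁻⁴)·(-9.3) = 37.3170 psu.
Increase required: 37.3170 − 35.49 = 1.8270 psu.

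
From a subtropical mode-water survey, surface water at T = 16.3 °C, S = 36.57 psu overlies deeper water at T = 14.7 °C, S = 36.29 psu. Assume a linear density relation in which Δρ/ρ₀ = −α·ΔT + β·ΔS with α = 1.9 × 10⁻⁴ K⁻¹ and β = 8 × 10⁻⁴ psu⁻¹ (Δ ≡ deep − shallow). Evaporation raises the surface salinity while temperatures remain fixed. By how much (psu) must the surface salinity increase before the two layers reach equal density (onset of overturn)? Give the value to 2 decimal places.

0.10 psu

Neutral buoyancy requires −α(T_deep − T_surf) + β(S_deep − S_surf′) = 0.
S_surf′ = S_deep − (α/β)·ΔT = 36.29 − (1.9 × 10⁻⁴/8 × 10⁻⁴)·(-1.6) = 36.6700 psu.
Increase required: 36.6700 − 36.57 = 0.1000 psu.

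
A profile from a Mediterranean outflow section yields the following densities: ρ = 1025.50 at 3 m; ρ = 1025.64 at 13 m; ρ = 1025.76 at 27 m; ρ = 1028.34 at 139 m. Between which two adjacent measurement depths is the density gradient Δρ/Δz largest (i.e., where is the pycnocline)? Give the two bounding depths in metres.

Compute the density gradient over each adjacent pair:
  3–13 m: Δρ/Δz = 0.14/10 = 0.014 kg m⁻⁴
  13–27 m: Δρ/Δz = 0.12/14 = 8.6 × 10⁻³ kg m⁻⁴
  27–139 m: Δρ/Δz = 2.58/112 = 0.023 kg m⁻⁴
The largest gradient is in the 27–139 m interval — the pycnocline.

27–139 m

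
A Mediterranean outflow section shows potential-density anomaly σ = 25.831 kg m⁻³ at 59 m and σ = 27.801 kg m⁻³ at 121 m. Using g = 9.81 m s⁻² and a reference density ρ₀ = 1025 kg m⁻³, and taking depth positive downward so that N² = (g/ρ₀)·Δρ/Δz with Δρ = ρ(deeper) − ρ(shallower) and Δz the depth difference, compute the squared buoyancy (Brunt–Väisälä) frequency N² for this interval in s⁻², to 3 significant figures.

3.04 × 10⁻⁴ s⁻²

Δρ = 1027.801 − 1025.831 = 1.970 kg m⁻³ over Δz = 121 − 59 = 62 m.
N² = (9.81/1025) × (1.970/62) = 3.0410 × 10⁻⁴ s⁻² ≈ 3.04 × 10⁻⁴ s⁻².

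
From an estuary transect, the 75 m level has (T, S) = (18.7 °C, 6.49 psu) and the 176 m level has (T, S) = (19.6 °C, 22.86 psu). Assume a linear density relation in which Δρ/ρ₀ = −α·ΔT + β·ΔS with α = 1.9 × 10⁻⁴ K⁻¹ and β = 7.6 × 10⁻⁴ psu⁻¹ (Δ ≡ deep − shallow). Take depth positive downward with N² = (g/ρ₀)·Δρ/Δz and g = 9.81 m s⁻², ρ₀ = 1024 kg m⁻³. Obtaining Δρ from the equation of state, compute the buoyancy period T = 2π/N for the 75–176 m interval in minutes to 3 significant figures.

ΔT = +0.9 K, ΔS = +16.37 psu (deep − shallow).
Δρ/ρ₀ = −αΔT + βΔS = -1.71 × 10⁻⁴ + 0.0124412 = 0.0122702, so Δρ ≈ 12.56 kg m⁻³.
N² = (g/ρ₀)·Δρ/Δz = g·(Δρ/ρ₀)/Δz = 9.81 × 0.0122702 / 101 = 1.1918 × 10⁻³ s⁻².
N = √(1.1918 × 10⁻³) = 0.034522 rad s⁻¹ → T = 2π/N = 182.01 s = 3.0335 min ≈ 3.03 min.

3.03 min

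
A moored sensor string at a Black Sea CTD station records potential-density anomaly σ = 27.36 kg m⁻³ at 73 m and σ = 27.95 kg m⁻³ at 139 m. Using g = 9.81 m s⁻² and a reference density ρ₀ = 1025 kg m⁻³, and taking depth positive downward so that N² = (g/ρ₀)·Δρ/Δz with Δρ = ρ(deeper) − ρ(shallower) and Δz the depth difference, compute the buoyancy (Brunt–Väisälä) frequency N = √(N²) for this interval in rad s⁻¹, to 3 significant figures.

9.25 × 10⁻³ rad s⁻¹

Δρ = 1027.95 − 1027.36 = 0.59 kg m⁻³ over Δz = 139 − 73 = 66 m.
N² = (9.81/1025) × (0.59/66) = 8.5557 × 10⁻⁵ s⁻².
N = √(8.5557 × 10⁻⁵) = 9.2497 × 10⁻³ rad s⁻¹ ≈ 9.25 × 10⁻³ rad s⁻¹.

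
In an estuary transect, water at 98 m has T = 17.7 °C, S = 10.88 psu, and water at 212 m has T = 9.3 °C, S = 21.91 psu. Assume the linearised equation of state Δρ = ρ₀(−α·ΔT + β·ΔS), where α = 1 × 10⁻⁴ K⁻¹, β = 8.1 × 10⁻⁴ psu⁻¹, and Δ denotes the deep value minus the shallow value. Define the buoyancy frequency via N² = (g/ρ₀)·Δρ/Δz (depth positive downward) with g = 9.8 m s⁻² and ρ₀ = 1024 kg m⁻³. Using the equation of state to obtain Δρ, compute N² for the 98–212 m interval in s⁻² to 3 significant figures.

ΔT = -8.4 K, ΔS = +11.03 psu (deep − shallow).
Δρ/ρ₀ = −αΔT + βΔS = 8.40 × 10⁻⁴ + 8.9343 × 10⁻³ = 9.7743 × 10⁻³, so Δρ ≈ 10.01 kg m⁻³.
N² = (g/ρ₀)·Δρ/Δz = g·(Δρ/ρ₀)/Δz = 9.8 × 9.7743 × 10⁻³ / 114 = 8.4025 × 10⁻⁴ s⁻² ≈ 8.40 × 10⁻⁴ s⁻².

8.40 × 10⁻⁴ s⁻²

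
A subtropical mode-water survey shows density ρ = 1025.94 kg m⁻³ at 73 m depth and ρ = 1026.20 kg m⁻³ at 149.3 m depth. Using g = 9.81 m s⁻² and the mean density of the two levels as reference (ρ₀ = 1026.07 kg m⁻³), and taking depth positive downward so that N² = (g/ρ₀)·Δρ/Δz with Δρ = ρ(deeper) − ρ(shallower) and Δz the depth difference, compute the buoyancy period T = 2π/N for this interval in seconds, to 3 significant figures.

Δρ = 1026.20 − 1025.94 = 0.26 kg m⁻³ over Δz = 149.3 − 73 = 76.3 m.
N² = (9.81/1026.07) × (0.26/76.3) = 3.2579 × 10⁻⁵ s⁻².
N = √(3.2579 × 10⁻⁵) = 5.7078 × 10⁻³ rad s⁻¹, so T = 2π/N = 1.1008 × 10³ s ≈ 1.10 × 10³ s.

1.10 × 10³ s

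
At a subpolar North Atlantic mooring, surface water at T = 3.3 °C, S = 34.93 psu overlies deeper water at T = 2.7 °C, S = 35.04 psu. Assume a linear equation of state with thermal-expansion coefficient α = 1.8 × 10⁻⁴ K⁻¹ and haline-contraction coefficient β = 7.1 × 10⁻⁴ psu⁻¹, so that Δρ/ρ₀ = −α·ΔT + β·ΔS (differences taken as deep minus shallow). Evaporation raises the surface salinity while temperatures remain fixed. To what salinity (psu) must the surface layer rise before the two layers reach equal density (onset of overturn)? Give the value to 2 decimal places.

Neutral buoyancy requires −α(T_deep − T_surf) + β(S_deep − S_surf′) = 0.
S_surf′ = S_deep − (α/β)·ΔT = 35.04 − (1.8 × 10⁻⁴/7.1 × 10⁻⁴)·(-0.6) = 35.1921 psu.
Increase required: 35.1921 − 34.93 = 0.2621 psu.

35.19 psu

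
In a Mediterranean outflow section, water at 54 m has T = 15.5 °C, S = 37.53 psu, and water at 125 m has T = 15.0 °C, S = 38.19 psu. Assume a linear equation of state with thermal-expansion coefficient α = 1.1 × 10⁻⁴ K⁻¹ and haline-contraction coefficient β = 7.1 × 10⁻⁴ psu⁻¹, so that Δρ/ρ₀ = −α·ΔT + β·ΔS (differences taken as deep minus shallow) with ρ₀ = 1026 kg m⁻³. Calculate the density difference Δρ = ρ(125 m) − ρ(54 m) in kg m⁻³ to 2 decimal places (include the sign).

ΔT = -0.5 K, ΔS = +0.66 psu (deep − shallow).
Δρ/ρ₀ = −(1.1 × 10⁻⁴)(-0.5) + (7.1 × 10⁻⁴)(+0.66) = 5.236 × 10⁻⁴.
Δρ = 1026 × (5.236 × 10⁻⁴) = +0.54 kg m⁻³.
Positive Δρ: denser below, stable.

+0.54 kg m⁻³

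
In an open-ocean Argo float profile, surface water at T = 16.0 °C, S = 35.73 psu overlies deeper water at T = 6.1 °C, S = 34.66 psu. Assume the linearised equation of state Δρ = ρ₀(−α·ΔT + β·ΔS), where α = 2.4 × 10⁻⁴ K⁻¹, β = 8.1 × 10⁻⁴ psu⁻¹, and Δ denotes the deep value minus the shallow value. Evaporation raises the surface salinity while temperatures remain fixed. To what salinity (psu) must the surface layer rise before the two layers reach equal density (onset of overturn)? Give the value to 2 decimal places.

37.59 psu

Neutral buoyancy requires −α(T_deep − T_surf) + β(S_deep − S_surf′) = 0.
S_surf′ = S_deep − (α/β)·ΔT = 34.66 − (2.4 × 10⁻⁴/8.1 × 10⁻⁴)·(-9.9) = 37.5933 psu.
Increase required: 37.5933 − 35.73 = 1.8633 psu.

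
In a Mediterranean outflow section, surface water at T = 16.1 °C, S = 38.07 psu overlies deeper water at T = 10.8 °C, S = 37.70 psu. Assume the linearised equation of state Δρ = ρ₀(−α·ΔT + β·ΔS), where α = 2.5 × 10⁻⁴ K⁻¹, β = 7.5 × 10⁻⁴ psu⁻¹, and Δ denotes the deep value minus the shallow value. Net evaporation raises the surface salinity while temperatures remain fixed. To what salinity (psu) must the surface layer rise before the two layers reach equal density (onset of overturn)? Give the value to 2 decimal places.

Neutral buoyancy requires −α(T_deep − T_surf) + β(S_deep − S_surf′) = 0.
S_surf′ = S_deep − (α/β)·ΔT = 37.70 − (2.5 × 10⁻⁴/7.5 × 10⁻⁴)·(-5.3) = 39.4667 psu.
Increase required: 39.4667 − 38.07 = 1.3967 psu.

39.47 psu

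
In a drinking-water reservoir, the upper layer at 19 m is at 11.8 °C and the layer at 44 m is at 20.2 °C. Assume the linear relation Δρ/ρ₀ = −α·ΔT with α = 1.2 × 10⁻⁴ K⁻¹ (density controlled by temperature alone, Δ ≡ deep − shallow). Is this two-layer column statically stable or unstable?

unstable

ΔT = 20.2 − 11.8 = +8.4 K, so Δρ/ρ₀ = −αΔT = -1.008 × 10⁻³.
Δρ/ρ₀ < 0, so Δρ < 0: deeper water is lighter → statically unstable; the column would overturn.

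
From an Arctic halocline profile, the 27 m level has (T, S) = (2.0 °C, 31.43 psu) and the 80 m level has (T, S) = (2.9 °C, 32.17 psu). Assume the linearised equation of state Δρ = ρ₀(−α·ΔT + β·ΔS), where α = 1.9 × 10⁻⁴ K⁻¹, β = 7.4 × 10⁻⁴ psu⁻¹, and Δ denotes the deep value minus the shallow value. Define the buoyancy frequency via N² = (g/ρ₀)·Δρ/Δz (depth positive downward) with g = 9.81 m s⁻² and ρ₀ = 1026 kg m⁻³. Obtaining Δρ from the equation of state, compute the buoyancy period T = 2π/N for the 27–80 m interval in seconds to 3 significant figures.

ΔT = +0.9 K, ΔS = +0.74 psu (deep − shallow).
Δρ/ρ₀ = −αΔT + βΔS = -1.71 × 10⁻⁴ + 5.476 × 10⁻⁴ = 3.766 × 10⁻⁴, so Δρ ≈ 0.3864 kg m⁻³.
N² = (g/ρ₀)·Δρ/Δz = g·(Δρ/ρ₀)/Δz = 9.81 × 3.766 × 10⁻⁴ / 53 = 6.9707 × 10⁻⁵ s⁻².
N = √(6.9707 × 10⁻⁵) = 8.3491 × 10⁻³ rad s⁻¹ → T = 2π/N = 752.56 s ≈ 753 s.

753 s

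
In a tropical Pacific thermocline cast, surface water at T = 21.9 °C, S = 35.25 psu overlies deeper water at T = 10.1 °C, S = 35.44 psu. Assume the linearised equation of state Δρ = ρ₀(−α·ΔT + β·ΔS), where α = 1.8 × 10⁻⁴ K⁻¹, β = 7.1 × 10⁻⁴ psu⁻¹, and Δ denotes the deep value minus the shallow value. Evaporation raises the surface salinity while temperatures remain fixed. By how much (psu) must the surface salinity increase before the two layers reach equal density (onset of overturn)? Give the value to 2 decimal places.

Neutral buoyancy requires −α(T_deep − T_surf) + β(S_deep − S_surf′) = 0.
S_surf′ = S_deep − (α/β)·ΔT = 35.44 − (1.8 × 10⁻⁴/7.1 × 10⁻⁴)·(-11.8) = 38.4315 psu.
Increase required: 38.4315 − 35.25 = 3.1815 psu.

3.18 psu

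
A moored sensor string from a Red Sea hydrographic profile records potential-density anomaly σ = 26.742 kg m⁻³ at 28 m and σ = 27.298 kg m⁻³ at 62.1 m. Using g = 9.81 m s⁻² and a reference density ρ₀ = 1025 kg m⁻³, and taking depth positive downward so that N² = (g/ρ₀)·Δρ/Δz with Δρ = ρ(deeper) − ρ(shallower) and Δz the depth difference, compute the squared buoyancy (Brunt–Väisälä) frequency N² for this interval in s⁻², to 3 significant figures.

Δρ = 1027.298 − 1026.742 = 0.556 kg m⁻³ over Δz = 62.1 − 28 = 34.1 m.
N² = (9.81/1025) × (0.556/34.1) = 1.5605 × 10⁻⁴ s⁻² ≈ 1.56 × 10⁻⁴ s⁻².

1.56 × 10⁻⁴ s⁻²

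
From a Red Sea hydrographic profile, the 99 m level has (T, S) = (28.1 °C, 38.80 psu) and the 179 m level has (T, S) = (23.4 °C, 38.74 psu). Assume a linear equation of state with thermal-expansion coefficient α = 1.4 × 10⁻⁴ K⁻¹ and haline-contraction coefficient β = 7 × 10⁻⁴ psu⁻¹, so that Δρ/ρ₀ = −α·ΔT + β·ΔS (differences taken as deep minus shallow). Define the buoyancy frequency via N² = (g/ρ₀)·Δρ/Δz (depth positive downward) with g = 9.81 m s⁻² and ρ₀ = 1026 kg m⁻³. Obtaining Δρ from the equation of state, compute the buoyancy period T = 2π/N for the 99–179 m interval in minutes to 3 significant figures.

ΔT = -4.7 K, ΔS = -0.06 psu (deep − shallow).
Δρ/ρ₀ = −αΔT + βΔS = 6.58 × 10⁻⁴ − 4.20 × 10⁻⁵ = 6.16 × 10⁻⁴, so Δρ ≈ 0.6320 kg m⁻³.
N² = (g/ρ₀)·Δρ/Δz = g·(Δρ/ρ₀)/Δz = 9.81 × 6.16 × 10⁻⁴ / 80 = 7.5537 × 10⁻⁵ s⁻².
N = √(7.5537 × 10⁻⁵) = 8.6912 × 10⁻³ rad s⁻¹ → T = 2π/N = 722.94 s = 12.049 min ≈ 12.0 min.

12.0 min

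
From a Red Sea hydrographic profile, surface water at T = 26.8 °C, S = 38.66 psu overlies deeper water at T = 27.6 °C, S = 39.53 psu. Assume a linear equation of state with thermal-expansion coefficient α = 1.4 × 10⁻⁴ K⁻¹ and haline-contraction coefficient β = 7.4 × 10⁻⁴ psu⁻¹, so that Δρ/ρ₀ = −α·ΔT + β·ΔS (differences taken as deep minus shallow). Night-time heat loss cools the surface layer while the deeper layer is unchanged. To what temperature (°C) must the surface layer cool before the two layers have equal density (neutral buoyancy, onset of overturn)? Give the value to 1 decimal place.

23.0 °C

Neutral buoyancy requires Δρ = 0, i.e. −α(T_deep − T_surf′) + β(S_deep − S_surf) = 0.
T_surf′ = T_deep − (β/α)·ΔS = 27.6 − (7.4 × 10⁻⁴/1.4 × 10⁻⁴)·(+0.87) = 23.001 °C.
Cooling required: 26.8 − (23.001) = 3.799 °C.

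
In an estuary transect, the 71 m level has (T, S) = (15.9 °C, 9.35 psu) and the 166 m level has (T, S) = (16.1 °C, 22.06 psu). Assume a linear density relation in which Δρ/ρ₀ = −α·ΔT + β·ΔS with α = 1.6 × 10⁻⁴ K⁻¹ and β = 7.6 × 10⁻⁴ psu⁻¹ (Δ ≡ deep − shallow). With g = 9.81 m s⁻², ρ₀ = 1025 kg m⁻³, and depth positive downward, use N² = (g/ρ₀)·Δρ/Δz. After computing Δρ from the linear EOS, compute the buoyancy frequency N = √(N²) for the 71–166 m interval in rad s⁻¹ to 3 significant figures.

ΔT = +0.2 K, ΔS = +12.71 psu (deep − shallow).
Δρ/ρ₀ = −αΔT + βΔS = -3.20 × 10⁻⁵ + 9.6596 × 10⁻³ = 9.6276 × 10⁻³, so Δρ ≈ 9.868 kg m⁻³.
N² = (g/ρ₀)·Δρ/Δz = g·(Δρ/ρ₀)/Δz = 9.81 × 9.6276 × 10⁻³ / 95 = 9.9418 × 10⁻⁴ s⁻².
N = √(9.9418 × 10⁻⁴) = 0.031531 rad s⁻¹ ≈ 0.0315 rad s⁻¹.

0.0315 rad s⁻¹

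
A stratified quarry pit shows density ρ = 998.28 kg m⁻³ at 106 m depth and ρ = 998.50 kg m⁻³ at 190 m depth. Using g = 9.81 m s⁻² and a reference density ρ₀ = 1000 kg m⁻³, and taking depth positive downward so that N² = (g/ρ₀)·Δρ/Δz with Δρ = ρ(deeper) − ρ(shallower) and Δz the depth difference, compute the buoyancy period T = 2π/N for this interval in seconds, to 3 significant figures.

Δρ = 998.50 − 998.28 = 0.22 kg m⁻³ over Δz = 190 − 106 = 84 m.
N² = (9.81/1000) × (0.22/84) = 2.5693 × 10⁻⁵ s⁻².
N = √(2.5693 × 10⁻⁵) = 5.0688 × 10⁻³ rad s⁻¹, so T = 2π/N = 1.2396 × 10³ s ≈ 1.24 × 10³ s.
Since Δρ > 0 the layer is stably stratified.

1.24 × 10³ s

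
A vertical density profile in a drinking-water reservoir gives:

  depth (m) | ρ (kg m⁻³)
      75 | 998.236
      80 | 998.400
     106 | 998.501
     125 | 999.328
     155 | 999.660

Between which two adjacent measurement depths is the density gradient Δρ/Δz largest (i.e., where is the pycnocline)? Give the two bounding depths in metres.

Compute the density gradient over each adjacent pair:
  75–80 m: Δρ/Δz = 0.164/5 = 0.033 kg m⁻⁴
  80–106 m: Δρ/Δz = 0.101/26 = 3.9 × 10⁻³ kg m⁻⁴
  106–125 m: Δρ/Δz = 0.827/19 = 0.044 kg m⁻⁴
  125–155 m: Δρ/Δz = 0.332/30 = 0.011 kg m⁻⁴
The largest gradient is in the 106–125 m interval — the pycnocline.

106–125 m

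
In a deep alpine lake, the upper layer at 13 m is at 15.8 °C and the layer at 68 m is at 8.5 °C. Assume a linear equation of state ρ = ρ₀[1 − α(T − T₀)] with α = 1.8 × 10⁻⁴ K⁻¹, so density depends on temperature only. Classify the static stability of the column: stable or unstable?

stable

ΔT = 8.5 − 15.8 = -7.3 K, so Δρ/ρ₀ = −αΔT = 1.314 × 10⁻³.
Δρ/ρ₀ > 0, so Δρ > 0: deeper water is denser → statically stable.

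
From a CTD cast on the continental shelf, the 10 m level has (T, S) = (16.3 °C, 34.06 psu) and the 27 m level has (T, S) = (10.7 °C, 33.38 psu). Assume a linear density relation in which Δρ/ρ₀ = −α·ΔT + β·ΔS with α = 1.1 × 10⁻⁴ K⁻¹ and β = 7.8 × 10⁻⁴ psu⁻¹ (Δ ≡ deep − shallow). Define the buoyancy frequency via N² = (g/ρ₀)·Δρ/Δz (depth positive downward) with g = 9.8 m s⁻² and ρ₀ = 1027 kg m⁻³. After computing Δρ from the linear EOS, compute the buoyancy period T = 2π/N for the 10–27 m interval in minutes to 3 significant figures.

14.9 min

ΔT = -5.6 K, ΔS = -0.68 psu (deep − shallow).
Δρ/ρ₀ = −αΔT + βΔS = 6.16 × 10⁻⁴ − 5.304 × 10⁻⁴ = 8.56 × 10⁻⁵, so Δρ ≈ 0.08791 kg m⁻³.
N² = (g/ρ₀)·Δρ/Δz = g·(Δρ/ρ₀)/Δz = 9.8 × 8.56 × 10⁻⁵ / 17 = 4.9346 × 10⁻⁵ s⁻².
N = √(4.9346 × 10⁻⁵) = 7.0247 × 10⁻³ rad s⁻¹ → T = 2π/N = 894.44 s = 14.907 min ≈ 14.9 min.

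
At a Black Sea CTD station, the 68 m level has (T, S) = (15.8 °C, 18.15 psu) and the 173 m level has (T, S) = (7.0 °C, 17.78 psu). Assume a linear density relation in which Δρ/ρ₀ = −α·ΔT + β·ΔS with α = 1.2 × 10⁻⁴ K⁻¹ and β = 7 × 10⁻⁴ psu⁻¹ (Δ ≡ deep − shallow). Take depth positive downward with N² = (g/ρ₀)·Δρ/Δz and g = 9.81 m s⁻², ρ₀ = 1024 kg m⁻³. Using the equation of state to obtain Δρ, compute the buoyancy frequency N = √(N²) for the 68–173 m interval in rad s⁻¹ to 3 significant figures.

ΔT = -8.8 K, ΔS = -0.37 psu (deep − shallow).
Δρ/ρ₀ = −αΔT + βΔS = 1.056 × 10⁻³ − 2.59 × 10⁻⁴ = 7.97 × 10⁻⁴, so Δρ ≈ 0.8161 kg m⁻³.
N² = (g/ρ₀)·Δρ/Δz = g·(Δρ/ρ₀)/Δz = 9.81 × 7.97 × 10⁻⁴ / 105 = 7.4463 × 10⁻⁵ s⁻².
N = √(7.4463 × 10⁻⁵) = 8.6292 × 10⁻³ rad s⁻¹ ≈ 8.63 × 10⁻³ rad s⁻¹.

8.63 × 10⁻³ rad s⁻¹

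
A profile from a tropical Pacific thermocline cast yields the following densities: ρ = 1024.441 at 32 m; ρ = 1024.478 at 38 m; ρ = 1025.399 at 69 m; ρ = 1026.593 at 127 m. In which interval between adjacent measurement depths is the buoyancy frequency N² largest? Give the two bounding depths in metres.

38–69 m

Compute the density gradient over each adjacent pair:
  32–38 m: Δρ/Δz = 0.037/6 = 6.2 × 10⁻³ kg m⁻⁴
  38–69 m: Δρ/Δz = 0.921/31 = 0.030 kg m⁻⁴
  69–127 m: Δρ/Δz = 1.194/58 = 0.021 kg m⁻⁴
The largest gradient is in the 38–69 m interval — the pycnocline.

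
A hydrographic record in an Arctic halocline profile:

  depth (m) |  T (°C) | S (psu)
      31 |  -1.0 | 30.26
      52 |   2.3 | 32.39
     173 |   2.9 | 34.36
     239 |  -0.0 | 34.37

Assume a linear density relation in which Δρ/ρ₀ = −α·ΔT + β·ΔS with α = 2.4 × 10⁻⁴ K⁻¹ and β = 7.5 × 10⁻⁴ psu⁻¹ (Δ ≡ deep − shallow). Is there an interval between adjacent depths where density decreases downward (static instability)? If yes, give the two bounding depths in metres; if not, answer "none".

Evaluate Δρ/ρ₀ = −αΔT + βΔS across each adjacent pair:
  31–52 m: −αΔT+βΔS = −(2.4 × 10⁻⁴)(+3.3)+(7.5 × 10⁻⁴)(+2.13) = 8.1 × 10⁻⁴ → stable
  52–173 m: −αΔT+βΔS = −(2.4 × 10⁻⁴)(+0.6)+(7.5 × 10⁻⁴)(+1.97) = 1.3 × 10⁻³ → stable
  173–239 m: −αΔT+βΔS = −(2.4 × 10⁻⁴)(-2.9)+(7.5 × 10⁻⁴)(+0.01) = 7.0 × 10⁻⁴ → stable
Every interval has Δρ > 0: the column is stably stratified throughout.

none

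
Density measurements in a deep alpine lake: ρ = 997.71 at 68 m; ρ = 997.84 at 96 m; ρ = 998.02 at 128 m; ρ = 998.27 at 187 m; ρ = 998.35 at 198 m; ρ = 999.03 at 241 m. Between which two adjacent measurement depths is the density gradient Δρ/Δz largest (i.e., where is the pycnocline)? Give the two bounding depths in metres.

Compute the density gradient over each adjacent pair:
  68–96 m: Δρ/Δz = 0.13/28 = 4.6 × 10⁻³ kg m⁻⁴
  96–128 m: Δρ/Δz = 0.18/32 = 5.6 × 10⁻³ kg m⁻⁴
  128–187 m: Δρ/Δz = 0.25/59 = 4.2 × 10⁻³ kg m⁻⁴
  187–198 m: Δρ/Δz = 0.08/11 = 7.3 × 10⁻³ kg m⁻⁴
  198–241 m: Δρ/Δz = 0.68/43 = 0.016 kg m⁻⁴
The largest gradient is in the 198–241 m interval — the pycnocline.

198–241 m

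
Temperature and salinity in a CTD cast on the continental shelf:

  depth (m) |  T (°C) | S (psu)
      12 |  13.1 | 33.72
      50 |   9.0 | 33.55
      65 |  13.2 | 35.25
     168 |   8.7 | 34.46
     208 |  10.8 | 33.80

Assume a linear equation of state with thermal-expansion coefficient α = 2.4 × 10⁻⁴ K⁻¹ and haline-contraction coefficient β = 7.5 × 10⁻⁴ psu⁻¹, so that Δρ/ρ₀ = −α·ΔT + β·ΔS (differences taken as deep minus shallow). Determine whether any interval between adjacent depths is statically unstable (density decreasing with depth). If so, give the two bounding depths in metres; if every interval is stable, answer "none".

Evaluate Δρ/ρ₀ = −αΔT + βΔS across each adjacent pair:
  12–50 m: −αΔT+βΔS = −(2.4 × 10⁻⁴)(-4.1)+(7.5 × 10⁻⁴)(-0.17) = 8.6 × 10⁻⁴ → stable
  50–65 m: −αΔT+βΔS = −(2.4 × 10⁻⁴)(+4.2)+(7.5 × 10⁻⁴)(+1.70) = 2.7 × 10⁻⁴ → stable
  65–168 m: −αΔT+βΔS = −(2.4 × 10⁻⁴)(-4.5)+(7.5 × 10⁻⁴)(-0.79) = 4.9 × 10⁻⁴ → stable
  168–208 m: −αΔT+βΔS = −(2.4 × 10⁻⁴)(+2.1)+(7.5 × 10⁻⁴)(-0.66) = -1.0 × 10⁻³ → UNSTABLE
The 168–208 m interval has Δρ < 0: lighter water underlies denser water.

168–208 m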